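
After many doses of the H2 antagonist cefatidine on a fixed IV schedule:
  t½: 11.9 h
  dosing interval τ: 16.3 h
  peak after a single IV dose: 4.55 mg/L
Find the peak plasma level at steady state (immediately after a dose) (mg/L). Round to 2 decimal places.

7.42 mg/L

k = ln2 / t½ = 0.693147 / 11.9 = 0.05825 h⁻¹
e^(−kτ) = e^(−0.05825 × 16.3) = 0.3869
Accumulation ratio R = 1 / (1 − e^(−kτ)) = 1 / (1 − 0.3869) = 1.631
Steady-state peak = C₀ × R = 4.55 × 1.631 = 7.421 mg/L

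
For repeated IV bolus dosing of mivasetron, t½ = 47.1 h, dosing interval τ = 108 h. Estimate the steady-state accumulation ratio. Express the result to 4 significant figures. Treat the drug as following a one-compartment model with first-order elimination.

1.256

k = ln2 / t½ = 0.693147 / 47.1 = 0.01472 h⁻¹
e^(−kτ) = e^(−0.01472 × 108) = 0.2040
Accumulation ratio R = 1 / (1 − e^(−kτ)) = 1 / (1 − 0.2040) = 1.256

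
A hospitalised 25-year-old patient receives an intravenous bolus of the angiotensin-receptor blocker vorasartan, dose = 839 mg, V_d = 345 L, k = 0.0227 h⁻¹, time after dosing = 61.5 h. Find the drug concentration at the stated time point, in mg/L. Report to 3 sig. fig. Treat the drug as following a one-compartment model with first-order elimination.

0.602 mg/L

C₀ = Dose / Vd = 839.0 / 345 = 2.432 mg/L
C = C₀ · e^(−k·t) = 2.432 × e^(−0.02270 × 61.5)
  = 2.432 × 0.2476 = 0.6022 mg/L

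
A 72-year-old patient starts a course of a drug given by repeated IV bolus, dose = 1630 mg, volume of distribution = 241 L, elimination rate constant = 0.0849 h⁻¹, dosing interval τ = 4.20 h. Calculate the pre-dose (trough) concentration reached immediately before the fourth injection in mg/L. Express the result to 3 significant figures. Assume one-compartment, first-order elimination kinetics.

C₀ per dose = Dose / Vd = 1630 / 241 = 6.763 mg/L
Fraction remaining after one interval: r = e^(−kτ) = e^(−0.08490 × 4.20) = 0.7001
Before dose 4, 3 doses have been given (aged 1τ, 2τ, 3τ).
C_trough = C₀ × (r + r² + … + r^3) = C₀ × r(1−r^3)/(1−r)
        = 6.763 × 0.7001 × (1 − 0.3431) / (1 − 0.7001) = 10.37 mg/L

10.4 mg/L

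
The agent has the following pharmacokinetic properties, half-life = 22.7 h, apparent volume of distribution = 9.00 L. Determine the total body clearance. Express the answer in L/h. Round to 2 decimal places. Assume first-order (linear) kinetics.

0.27 L/h

k = ln2 / t½ = 0.693147 / 22.7 = 0.03054 h⁻¹
CL = k × Vd = 0.03054 × 9.00 = 0.2749 L/h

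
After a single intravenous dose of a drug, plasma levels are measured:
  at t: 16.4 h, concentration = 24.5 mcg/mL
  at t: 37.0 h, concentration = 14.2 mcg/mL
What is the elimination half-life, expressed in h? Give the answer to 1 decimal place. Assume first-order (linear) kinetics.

26.2 h

k = ln(C₁/C₂) / (t₂ − t₁) = ln(24.5/14.2) / (37.0 − 16.4)
  = 0.5454 / 20.60 = 0.02648 h⁻¹
t½ = ln2 / k = 0.693147 / 0.02648 = 26.18 h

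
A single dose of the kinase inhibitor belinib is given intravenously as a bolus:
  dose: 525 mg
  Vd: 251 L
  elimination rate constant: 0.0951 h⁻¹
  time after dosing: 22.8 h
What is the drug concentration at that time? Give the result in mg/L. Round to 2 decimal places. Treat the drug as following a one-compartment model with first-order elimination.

C₀ = Dose / Vd = 525.0 / 251 = 2.092 mg/L
C = C₀ · e^(−k·t) = 2.092 × e^(−0.09510 × 22.8)
  = 2.092 × 0.1144 = 0.2393 mg/L

0.24 mg/L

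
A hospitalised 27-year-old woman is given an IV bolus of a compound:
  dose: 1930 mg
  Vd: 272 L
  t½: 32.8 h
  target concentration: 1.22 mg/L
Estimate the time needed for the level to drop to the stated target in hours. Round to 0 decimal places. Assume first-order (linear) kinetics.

C₀ = Dose / Vd = 1930 / 272 = 7.096 mg/L
k = ln2 / t½ = 0.693147 / 32.8 = 0.02113 h⁻¹
t = ln(C₀ / C) / k = ln(7.096 / 1.22) / 0.02113
  = ln(5.816) / 0.02113 = 1.761 / 0.02113 = 83.34 h

83 h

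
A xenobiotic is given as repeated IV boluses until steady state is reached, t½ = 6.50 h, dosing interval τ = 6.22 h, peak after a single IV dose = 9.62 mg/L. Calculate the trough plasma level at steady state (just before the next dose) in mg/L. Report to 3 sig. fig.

k = ln2 / t½ = 0.693147 / 6.50 = 0.1066 h⁻¹
e^(−kτ) = e^(−0.1066 × 6.22) = 0.5153
Accumulation ratio R = 1 / (1 − e^(−kτ)) = 1 / (1 − 0.5153) = 2.063
Steady-state trough = C₀ × R × e^(−kτ) = 9.62 × 2.063 × 0.5153 = 10.23 mg/L

10.2 mg/L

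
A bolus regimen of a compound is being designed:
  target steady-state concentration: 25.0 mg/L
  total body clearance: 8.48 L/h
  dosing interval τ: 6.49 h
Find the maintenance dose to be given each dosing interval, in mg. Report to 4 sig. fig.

At steady state, Dose/τ = Css × CL.
Dose = Css × CL × τ = 25.0 × 8.480 × 6.49 = 1376 mg

1376 mg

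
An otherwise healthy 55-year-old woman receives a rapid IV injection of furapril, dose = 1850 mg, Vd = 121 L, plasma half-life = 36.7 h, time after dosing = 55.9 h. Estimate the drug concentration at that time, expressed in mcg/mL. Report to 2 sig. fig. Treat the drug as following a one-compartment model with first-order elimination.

C₀ = Dose / Vd = 1850 / 121 = 15.29 mg/L
k = ln2 / t½ = 0.693147 / 36.7 = 0.01889 h⁻¹
C = C₀ · e^(−k·t) = 15.29 × e^(−0.01889 × 55.9)
  = 15.29 × 0.3479 = 5.319 mg/L
(5.319 mg/L = 5.319 mcg/mL)

5.3 mcg/mL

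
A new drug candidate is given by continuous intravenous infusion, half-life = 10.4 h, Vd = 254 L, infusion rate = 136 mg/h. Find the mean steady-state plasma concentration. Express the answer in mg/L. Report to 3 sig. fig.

8.03 mg/L

k = ln2 / t½ = 0.693147 / 10.4 = 0.06665 h⁻¹
CL = k × Vd = 0.06665 × 254 = 16.93 L/h
At steady state Css = R₀ / CL = 136 / 16.93 = 8.033 mg/L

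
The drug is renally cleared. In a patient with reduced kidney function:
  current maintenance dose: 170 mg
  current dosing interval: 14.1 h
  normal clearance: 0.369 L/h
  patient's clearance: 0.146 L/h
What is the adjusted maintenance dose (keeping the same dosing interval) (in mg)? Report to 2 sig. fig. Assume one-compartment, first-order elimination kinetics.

67 mg

To keep the same average steady-state level, dosing rate must scale with clearance.
CL ratio = 0.146 / 0.369 = 0.3957
New dose (same interval) = 170 × 0.3957 = 67.27 mg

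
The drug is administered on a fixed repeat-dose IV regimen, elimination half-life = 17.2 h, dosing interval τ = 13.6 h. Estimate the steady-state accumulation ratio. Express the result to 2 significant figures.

2.4

k = ln2 / t½ = 0.693147 / 17.2 = 0.04030 h⁻¹
e^(−kτ) = e^(−0.04030 × 13.6) = 0.5781
Accumulation ratio R = 1 / (1 − e^(−kτ)) = 1 / (1 − 0.5781) = 2.370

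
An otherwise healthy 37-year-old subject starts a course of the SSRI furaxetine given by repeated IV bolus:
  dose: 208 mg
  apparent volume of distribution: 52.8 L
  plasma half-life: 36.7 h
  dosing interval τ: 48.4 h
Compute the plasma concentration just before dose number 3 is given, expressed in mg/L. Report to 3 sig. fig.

C₀ per dose = Dose / Vd = 208 / 52.8 = 3.939 mg/L
k = ln2 / t½ = 0.693147 / 36.7 = 0.01889 h⁻¹
Fraction remaining after one interval: r = e^(−kτ) = e^(−0.01889 × 48.4) = 0.4008
Before dose 3, 2 doses have been given (aged 1τ, 2τ).
C_trough = C₀ × (r + r²) = 3.939 × (0.4008 + 0.1606) = 2.211 mg/L

2.21 mg/L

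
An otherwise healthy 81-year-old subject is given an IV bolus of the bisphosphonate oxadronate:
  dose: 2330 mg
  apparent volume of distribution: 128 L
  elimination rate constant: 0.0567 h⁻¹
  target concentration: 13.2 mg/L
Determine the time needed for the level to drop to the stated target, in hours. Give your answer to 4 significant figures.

5.668 h

C₀ = Dose / Vd = 2330 / 128 = 18.20 mg/L
t = ln(C₀ / C) / k = ln(18.20 / 13.2) / 0.05670
  = ln(1.379) / 0.05670 = 0.3214 / 0.05670 = 5.668 h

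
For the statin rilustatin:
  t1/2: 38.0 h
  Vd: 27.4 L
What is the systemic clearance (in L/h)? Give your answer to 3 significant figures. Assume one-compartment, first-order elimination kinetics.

k = ln2 / t½ = 0.693147 / 38.0 = 0.01824 h⁻¹
CL = k × Vd = 0.01824 × 27.4 = 0.4998 L/h

0.500 L/h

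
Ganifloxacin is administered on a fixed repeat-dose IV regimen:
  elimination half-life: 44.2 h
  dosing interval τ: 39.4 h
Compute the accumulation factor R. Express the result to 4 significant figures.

k = ln2 / t½ = 0.693147 / 44.2 = 0.01568 h⁻¹
e^(−kτ) = e^(−0.01568 × 39.4) = 0.5391
Accumulation ratio R = 1 / (1 − e^(−kτ)) = 1 / (1 − 0.5391) = 2.170

2.170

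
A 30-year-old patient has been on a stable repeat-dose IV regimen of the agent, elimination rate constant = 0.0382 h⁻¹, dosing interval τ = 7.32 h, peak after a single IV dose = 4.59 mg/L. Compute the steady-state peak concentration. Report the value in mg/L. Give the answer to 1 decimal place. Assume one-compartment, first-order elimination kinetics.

e^(−kτ) = e^(−0.03820 × 7.32) = 0.7561
Accumulation ratio R = 1 / (1 − e^(−kτ)) = 1 / (1 − 0.7561) = 4.100
Steady-state peak = C₀ × R = 4.59 × 4.100 = 18.82 mg/L

18.8 mg/L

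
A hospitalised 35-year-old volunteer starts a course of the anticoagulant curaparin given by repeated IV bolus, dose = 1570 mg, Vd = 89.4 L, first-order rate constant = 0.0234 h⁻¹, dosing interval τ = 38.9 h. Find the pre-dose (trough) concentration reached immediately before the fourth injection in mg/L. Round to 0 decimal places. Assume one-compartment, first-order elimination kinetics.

11 mg/L

C₀ per dose = Dose / Vd = 1570 / 89.4 = 17.56 mg/L
Fraction remaining after one interval: r = e^(−kτ) = e^(−0.02340 × 38.9) = 0.4024
Before dose 4, 3 doses have been given (aged 1τ, 2τ, 3τ).
C_trough = C₀ × (r + r² + … + r^3) = C₀ × r(1−r^3)/(1−r)
        = 17.56 × 0.4024 × (1 − 0.06516) / (1 − 0.4024) = 11.05 mg/L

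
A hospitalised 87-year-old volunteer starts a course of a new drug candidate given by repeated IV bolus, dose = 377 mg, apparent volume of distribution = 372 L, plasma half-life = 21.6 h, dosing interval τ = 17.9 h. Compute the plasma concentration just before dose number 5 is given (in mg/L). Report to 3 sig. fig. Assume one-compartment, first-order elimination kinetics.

1.17 mg/L

C₀ per dose = Dose / Vd = 377 / 372 = 1.013 mg/L
k = ln2 / t½ = 0.693147 / 21.6 = 0.03209 h⁻¹
Fraction remaining after one interval: r = e^(−kτ) = e^(−0.03209 × 17.9) = 0.5630
Before dose 5, 4 doses have been given (aged 1τ, 2τ, 3τ, 4τ).
C_trough = C₀ × (r + r² + … + r^4) = C₀ × r(1−r^4)/(1−r)
        = 1.013 × 0.5630 × (1 − 0.1005) / (1 − 0.5630) = 1.174 mg/L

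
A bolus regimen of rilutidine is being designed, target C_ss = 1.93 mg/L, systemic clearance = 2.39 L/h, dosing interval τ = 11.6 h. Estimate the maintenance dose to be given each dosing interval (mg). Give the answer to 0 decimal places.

54 mg

At steady state, Dose/τ = Css × CL.
Dose = Css × CL × τ = 1.93 × 2.390 × 11.6 = 53.51 mg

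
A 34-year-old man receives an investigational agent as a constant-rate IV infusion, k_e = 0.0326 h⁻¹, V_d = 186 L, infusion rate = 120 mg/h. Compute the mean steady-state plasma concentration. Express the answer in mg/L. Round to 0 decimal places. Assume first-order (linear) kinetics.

20 mg/L

CL = k × Vd = 0.03260 × 186 = 6.064 L/h
At steady state Css = R₀ / CL = 120 / 6.064 = 19.79 mg/L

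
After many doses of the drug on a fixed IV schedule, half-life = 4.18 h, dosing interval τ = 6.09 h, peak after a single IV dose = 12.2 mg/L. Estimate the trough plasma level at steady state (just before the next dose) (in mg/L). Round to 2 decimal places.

6.99 mg/L

k = ln2 / t½ = 0.693147 / 4.18 = 0.1658 h⁻¹
e^(−kτ) = e^(−0.1658 × 6.09) = 0.3643
Accumulation ratio R = 1 / (1 − e^(−kτ)) = 1 / (1 − 0.3643) = 1.573
Steady-state trough = C₀ × R × e^(−kτ) = 12.2 × 1.573 × 0.3643 = 6.991 mg/L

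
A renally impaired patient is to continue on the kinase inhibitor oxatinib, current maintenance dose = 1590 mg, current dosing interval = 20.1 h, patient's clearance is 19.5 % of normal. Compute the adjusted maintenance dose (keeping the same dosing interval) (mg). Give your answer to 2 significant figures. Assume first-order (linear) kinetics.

To keep the same average steady-state level, dosing rate must scale with clearance.
CL ratio = 19.5 / 100 = 0.1950
New dose (same interval) = 1590 × 0.1950 = 310.1 mg

310 mg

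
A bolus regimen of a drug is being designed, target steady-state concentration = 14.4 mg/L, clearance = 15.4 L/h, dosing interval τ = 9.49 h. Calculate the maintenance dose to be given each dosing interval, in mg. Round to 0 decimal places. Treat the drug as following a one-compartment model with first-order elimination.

2105 mg

At steady state, Dose/τ = Css × CL.
Dose = Css × CL × τ = 14.4 × 15.40 × 9.49 = 2105 mg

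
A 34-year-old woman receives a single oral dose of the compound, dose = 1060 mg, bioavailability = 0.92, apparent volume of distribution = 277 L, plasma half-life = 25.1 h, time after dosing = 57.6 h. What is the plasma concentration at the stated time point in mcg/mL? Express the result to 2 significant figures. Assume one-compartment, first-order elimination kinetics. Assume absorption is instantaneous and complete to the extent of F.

0.72 mcg/mL

Amount reaching circulation = F × Dose = 0.92 × 1060 = 975.2 mg
C₀ = F·Dose / Vd = 975.2 / 277 = 3.521 mg/L
k = ln2 / t½ = 0.693147 / 25.1 = 0.02762 h⁻¹
C = C₀ · e^(−k·t) = 3.521 × e^(−0.02762 × 57.6)
  = 3.521 × 0.2037 = 0.7172 mg/L
(0.7172 mg/L = 0.7172 mcg/mL)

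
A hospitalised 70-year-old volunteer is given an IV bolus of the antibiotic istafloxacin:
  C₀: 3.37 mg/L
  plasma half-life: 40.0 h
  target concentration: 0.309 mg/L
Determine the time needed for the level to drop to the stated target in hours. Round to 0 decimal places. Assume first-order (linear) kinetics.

138 h

k = ln2 / t½ = 0.693147 / 40.0 = 0.01733 h⁻¹
t = ln(C₀ / C) / k = ln(3.370 / 0.309) / 0.01733
  = ln(10.91) / 0.01733 = 2.390 / 0.01733 = 137.9 h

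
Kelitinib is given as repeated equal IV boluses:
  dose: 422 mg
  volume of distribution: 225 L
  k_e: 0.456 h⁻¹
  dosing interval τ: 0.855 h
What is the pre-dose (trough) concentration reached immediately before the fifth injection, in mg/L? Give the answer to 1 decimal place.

3.1 mg/L

C₀ per dose = Dose / Vd = 422 / 225 = 1.876 mg/L
Fraction remaining after one interval: r = e^(−kτ) = e^(−0.4560 × 0.855) = 0.6771
Before dose 5, 4 doses have been given (aged 1τ, 2τ, 3τ, 4τ).
C_trough = C₀ × (r + r² + … + r^4) = C₀ × r(1−r^4)/(1−r)
        = 1.876 × 0.6771 × (1 − 0.2102) / (1 − 0.6771) = 3.107 mg/L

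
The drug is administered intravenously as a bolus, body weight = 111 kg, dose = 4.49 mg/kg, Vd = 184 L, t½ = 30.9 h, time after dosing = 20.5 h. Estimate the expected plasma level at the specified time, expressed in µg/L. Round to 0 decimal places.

1710 µg/L

Total dose = 4.49 × 111 = 498.4 mg
C₀ = Dose / Vd = 498.4 / 184 = 2.709 mg/L
k = ln2 / t½ = 0.693147 / 30.9 = 0.02243 h⁻¹
C = C₀ · e^(−k·t) = 2.709 × e^(−0.02243 × 20.5)
  = 2.709 × 0.6314 = 1.710 mg/L
Convert: 1.710 mg/L × 1000 = 1710 µg/L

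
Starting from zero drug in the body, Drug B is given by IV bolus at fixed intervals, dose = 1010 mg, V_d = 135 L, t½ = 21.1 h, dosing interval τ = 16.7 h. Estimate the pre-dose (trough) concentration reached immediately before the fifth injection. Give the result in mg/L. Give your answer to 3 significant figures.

C₀ per dose = Dose / Vd = 1010 / 135 = 7.481 mg/L
k = ln2 / t½ = 0.693147 / 21.1 = 0.03285 h⁻¹
Fraction remaining after one interval: r = e^(−kτ) = e^(−0.03285 × 16.7) = 0.5778
Before dose 5, 4 doses have been given (aged 1τ, 2τ, 3τ, 4τ).
C_trough = C₀ × (r + r² + … + r^4) = C₀ × r(1−r^4)/(1−r)
        = 7.481 × 0.5778 × (1 − 0.1115) / (1 − 0.5778) = 9.097 mg/L

9.10 mg/L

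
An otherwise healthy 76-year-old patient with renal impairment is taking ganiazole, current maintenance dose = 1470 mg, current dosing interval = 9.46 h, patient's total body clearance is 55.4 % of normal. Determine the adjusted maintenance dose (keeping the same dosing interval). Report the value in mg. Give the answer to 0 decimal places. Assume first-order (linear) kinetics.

To keep the same average steady-state level, dosing rate must scale with clearance.
CL ratio = 55.4 / 100 = 0.5540
New dose (same interval) = 1470 × 0.5540 = 814.4 mg

814 mg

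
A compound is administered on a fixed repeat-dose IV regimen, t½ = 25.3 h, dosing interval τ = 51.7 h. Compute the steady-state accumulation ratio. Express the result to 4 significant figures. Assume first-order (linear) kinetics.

k = ln2 / t½ = 0.693147 / 25.3 = 0.02740 h⁻¹
e^(−kτ) = e^(−0.02740 × 51.7) = 0.2425
Accumulation ratio R = 1 / (1 − e^(−kτ)) = 1 / (1 − 0.2425) = 1.320

1.320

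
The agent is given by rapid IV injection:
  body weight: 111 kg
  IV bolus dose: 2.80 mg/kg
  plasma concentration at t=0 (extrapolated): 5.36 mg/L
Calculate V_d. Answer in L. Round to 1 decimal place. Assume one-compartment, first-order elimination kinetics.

58.0 L

Dose = 2.80 × 111 = 310.8 mg
Vd = Dose / C₀ = 310.8 / 5.36 = 57.99 L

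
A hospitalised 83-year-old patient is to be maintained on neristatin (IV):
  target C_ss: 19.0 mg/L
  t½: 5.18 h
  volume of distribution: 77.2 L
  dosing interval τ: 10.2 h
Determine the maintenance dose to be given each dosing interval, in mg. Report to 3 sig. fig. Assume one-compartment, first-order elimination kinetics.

2000 mg

k = ln2 / t½ = 0.693147 / 5.18 = 0.1338 h⁻¹
CL = k × Vd = 0.1338 × 77.2 = 10.33 L/h
At steady state, Dose/τ = Css × CL.
Dose = Css × CL × τ = 19.0 × 10.33 × 10.2 = 2002 mg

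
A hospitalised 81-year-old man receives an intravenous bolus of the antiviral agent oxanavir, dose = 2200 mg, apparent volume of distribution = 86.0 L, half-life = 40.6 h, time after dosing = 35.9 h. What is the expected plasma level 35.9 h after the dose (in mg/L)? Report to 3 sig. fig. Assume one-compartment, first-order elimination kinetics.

C₀ = Dose / Vd = 2200 / 86.0 = 25.58 mg/L
k = ln2 / t½ = 0.693147 / 40.6 = 0.01707 h⁻¹
C = C₀ · e^(−k·t) = 25.58 × e^(−0.01707 × 35.9)
  = 25.58 × 0.5418 = 13.86 mg/L

13.9 mg/L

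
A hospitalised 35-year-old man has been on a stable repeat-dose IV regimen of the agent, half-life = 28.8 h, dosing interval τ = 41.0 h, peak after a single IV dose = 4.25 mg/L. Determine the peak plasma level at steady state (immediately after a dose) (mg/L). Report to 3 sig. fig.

6.78 mg/L

k = ln2 / t½ = 0.693147 / 28.8 = 0.02407 h⁻¹
e^(−kτ) = e^(−0.02407 × 41.0) = 0.3727
Accumulation ratio R = 1 / (1 − e^(−kτ)) = 1 / (1 − 0.3727) = 1.594
Steady-state peak = C₀ × R = 4.25 × 1.594 = 6.775 mg/L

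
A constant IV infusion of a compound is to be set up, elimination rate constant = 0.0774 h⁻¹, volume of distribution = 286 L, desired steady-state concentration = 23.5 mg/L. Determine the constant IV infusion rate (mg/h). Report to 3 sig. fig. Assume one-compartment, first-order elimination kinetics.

520 mg/h

CL = k × Vd = 0.07740 × 286 = 22.14 L/h
At steady state, infusion rate R₀ = Css × CL = 23.5 × 22.14 = 520.3 mg/h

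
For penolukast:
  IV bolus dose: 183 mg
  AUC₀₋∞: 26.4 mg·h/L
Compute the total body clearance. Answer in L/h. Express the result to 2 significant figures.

6.9 L/h

CL = Dose / AUC = 183 / 26.4 = 6.932 L/h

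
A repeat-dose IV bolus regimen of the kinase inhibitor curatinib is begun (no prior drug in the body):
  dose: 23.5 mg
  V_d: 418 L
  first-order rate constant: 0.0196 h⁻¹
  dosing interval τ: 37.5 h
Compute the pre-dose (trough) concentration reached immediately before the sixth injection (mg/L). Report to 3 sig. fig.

0.0505 mg/L

C₀ per dose = Dose / Vd = 23.5 / 418 = 0.05622 mg/L
Fraction remaining after one interval: r = e^(−kτ) = e^(−0.01960 × 37.5) = 0.4795
Before dose 6, 5 doses have been given (aged 1τ, 2τ, 3τ, 4τ, 5τ).
C_trough = C₀ × (r + r² + … + r^5) = C₀ × r(1−r^5)/(1−r)
        = 0.05622 × 0.4795 × (1 − 0.02535) / (1 − 0.4795) = 0.05048 mg/L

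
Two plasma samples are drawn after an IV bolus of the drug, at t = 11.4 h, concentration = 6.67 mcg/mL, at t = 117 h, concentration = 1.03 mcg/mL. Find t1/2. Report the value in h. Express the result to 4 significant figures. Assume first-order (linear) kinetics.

39.18 h

k = ln(C₁/C₂) / (t₂ − t₁) = ln(6.67/1.03) / (117 − 11.4)
  = 1.868 / 105.6 = 0.01769 h⁻¹
t½ = ln2 / k = 0.693147 / 0.01769 = 39.18 h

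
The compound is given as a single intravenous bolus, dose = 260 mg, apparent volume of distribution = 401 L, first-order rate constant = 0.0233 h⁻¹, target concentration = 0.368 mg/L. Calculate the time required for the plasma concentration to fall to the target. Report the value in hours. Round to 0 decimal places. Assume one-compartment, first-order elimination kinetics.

24 h

C₀ = Dose / Vd = 260.0 / 401 = 0.6484 mg/L
t = ln(C₀ / C) / k = ln(0.6484 / 0.368) / 0.02330
  = ln(1.762) / 0.02330 = 0.5664 / 0.02330 = 24.31 h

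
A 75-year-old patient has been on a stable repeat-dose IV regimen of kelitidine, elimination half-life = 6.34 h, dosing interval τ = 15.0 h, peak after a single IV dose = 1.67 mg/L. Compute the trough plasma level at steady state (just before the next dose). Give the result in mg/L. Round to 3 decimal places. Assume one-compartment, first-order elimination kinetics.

k = ln2 / t½ = 0.693147 / 6.34 = 0.1093 h⁻¹
e^(−kτ) = e^(−0.1093 × 15.0) = 0.1941
Accumulation ratio R = 1 / (1 − e^(−kτ)) = 1 / (1 − 0.1941) = 1.241
Steady-state trough = C₀ × R × e^(−kτ) = 1.67 × 1.241 × 0.1941 = 0.4023 mg/L

0.402 mg/L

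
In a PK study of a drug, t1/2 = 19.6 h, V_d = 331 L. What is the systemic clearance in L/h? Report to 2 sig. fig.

12 L/h

k = ln2 / t½ = 0.693147 / 19.6 = 0.03536 h⁻¹
CL = k × Vd = 0.03536 × 331 = 11.70 L/h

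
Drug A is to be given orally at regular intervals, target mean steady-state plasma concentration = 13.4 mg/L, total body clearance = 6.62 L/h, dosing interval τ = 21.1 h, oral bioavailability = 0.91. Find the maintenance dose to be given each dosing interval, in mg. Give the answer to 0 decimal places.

At steady state, F × (Dose/τ) = Css × CL.
Dose = Css × CL × τ / F = 13.4 × 6.620 × 21.1 / 0.91 = 2057 mg

2057 mg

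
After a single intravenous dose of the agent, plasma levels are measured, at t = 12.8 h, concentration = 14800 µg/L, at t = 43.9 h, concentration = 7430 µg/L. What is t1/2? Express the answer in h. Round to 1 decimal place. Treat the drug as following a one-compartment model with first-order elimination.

31.3 h

k = ln(C₁/C₂) / (t₂ − t₁) = ln(14800/7430) / (43.9 − 12.8)
  = 0.6891 / 31.10 = 0.02216 h⁻¹
t½ = ln2 / k = 0.693147 / 0.02216 = 31.28 h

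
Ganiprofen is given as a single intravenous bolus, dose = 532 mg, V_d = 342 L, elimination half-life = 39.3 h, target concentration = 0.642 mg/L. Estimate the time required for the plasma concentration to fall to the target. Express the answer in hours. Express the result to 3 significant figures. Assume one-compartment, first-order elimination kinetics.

C₀ = Dose / Vd = 532.0 / 342 = 1.556 mg/L
k = ln2 / t½ = 0.693147 / 39.3 = 0.01764 h⁻¹
t = ln(C₀ / C) / k = ln(1.556 / 0.642) / 0.01764
  = ln(2.424) / 0.01764 = 0.8854 / 0.01764 = 50.19 h

50.2 h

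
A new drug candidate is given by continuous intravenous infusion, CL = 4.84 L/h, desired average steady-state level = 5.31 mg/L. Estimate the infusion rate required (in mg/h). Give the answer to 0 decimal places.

26 mg/h

At steady state, infusion rate R₀ = Css × CL = 5.31 × 4.840 = 25.70 mg/h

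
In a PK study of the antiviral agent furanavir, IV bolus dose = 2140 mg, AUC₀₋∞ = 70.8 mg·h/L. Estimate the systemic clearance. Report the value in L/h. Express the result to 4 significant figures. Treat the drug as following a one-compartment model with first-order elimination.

30.23 L/h

CL = Dose / AUC = 2140 / 70.8 = 30.23 L/h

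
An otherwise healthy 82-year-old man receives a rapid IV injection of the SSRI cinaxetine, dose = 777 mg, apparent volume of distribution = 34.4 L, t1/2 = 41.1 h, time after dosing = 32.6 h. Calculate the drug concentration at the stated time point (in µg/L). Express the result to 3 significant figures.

13000 µg/L

C₀ = Dose / Vd = 777.0 / 34.4 = 22.59 mg/L
k = ln2 / t½ = 0.693147 / 41.1 = 0.01686 h⁻¹
C = C₀ · e^(−k·t) = 22.59 × e^(−0.01686 × 32.6)
  = 22.59 × 0.5772 = 13.04 mg/L
Convert: 13.04 mg/L × 1000 = 13040 µg/L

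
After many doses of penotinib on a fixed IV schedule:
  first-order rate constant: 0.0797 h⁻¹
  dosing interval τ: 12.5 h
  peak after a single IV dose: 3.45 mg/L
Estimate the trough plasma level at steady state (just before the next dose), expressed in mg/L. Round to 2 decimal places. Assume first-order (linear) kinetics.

2.02 mg/L

e^(−kτ) = e^(−0.07970 × 12.5) = 0.3693
Accumulation ratio R = 1 / (1 − e^(−kτ)) = 1 / (1 − 0.3693) = 1.586
Steady-state trough = C₀ × R × e^(−kτ) = 3.45 × 1.586 × 0.3693 = 2.021 mg/L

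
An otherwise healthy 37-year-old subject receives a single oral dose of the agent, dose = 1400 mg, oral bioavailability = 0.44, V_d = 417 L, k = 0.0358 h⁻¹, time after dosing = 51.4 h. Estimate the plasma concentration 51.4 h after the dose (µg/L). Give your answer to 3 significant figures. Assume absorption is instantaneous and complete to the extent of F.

235 µg/L

Amount reaching circulation = F × Dose = 0.44 × 1400 = 616.0 mg
C₀ = F·Dose / Vd = 616.0 / 417 = 1.477 mg/L
C = C₀ · e^(−k·t) = 1.477 × e^(−0.03580 × 51.4)
  = 1.477 × 0.1588 = 0.2345 mg/L
Convert: 0.2345 mg/L × 1000 = 234.5 µg/L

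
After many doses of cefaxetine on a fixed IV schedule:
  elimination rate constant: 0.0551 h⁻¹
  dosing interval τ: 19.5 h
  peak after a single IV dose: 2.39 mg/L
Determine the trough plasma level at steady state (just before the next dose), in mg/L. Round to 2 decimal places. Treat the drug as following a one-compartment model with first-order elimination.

1.24 mg/L

e^(−kτ) = e^(−0.05510 × 19.5) = 0.3415
Accumulation ratio R = 1 / (1 − e^(−kτ)) = 1 / (1 − 0.3415) = 1.519
Steady-state trough = C₀ × R × e^(−kτ) = 2.39 × 1.519 × 0.3415 = 1.240 mg/L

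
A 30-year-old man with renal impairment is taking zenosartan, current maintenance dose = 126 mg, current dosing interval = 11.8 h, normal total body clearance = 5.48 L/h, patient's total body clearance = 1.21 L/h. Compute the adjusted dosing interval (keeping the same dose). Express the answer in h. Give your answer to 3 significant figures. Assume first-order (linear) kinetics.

To keep the same average steady-state level, dosing rate must scale with clearance.
CL ratio = 1.21 / 5.48 = 0.2208
New interval (same dose) = 11.8 / 0.2208 = 53.44 h

53.4 h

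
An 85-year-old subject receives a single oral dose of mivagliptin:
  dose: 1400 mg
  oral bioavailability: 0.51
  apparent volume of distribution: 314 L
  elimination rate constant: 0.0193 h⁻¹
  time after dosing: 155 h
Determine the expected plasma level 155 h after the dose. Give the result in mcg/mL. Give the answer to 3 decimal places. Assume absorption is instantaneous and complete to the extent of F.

0.114 mcg/mL

Amount reaching circulation = F × Dose = 0.51 × 1400 = 714.0 mg
C₀ = F·Dose / Vd = 714.0 / 314 = 2.274 mg/L
C = C₀ · e^(−k·t) = 2.274 × e^(−0.01930 × 155)
  = 2.274 × 0.05021 = 0.1142 mg/L
(0.1142 mg/L = 0.1142 mcg/mL)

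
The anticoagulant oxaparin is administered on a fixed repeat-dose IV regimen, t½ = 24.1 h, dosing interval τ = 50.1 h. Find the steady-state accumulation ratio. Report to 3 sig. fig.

k = ln2 / t½ = 0.693147 / 24.1 = 0.02876 h⁻¹
e^(−kτ) = e^(−0.02876 × 50.1) = 0.2367
Accumulation ratio R = 1 / (1 − e^(−kτ)) = 1 / (1 − 0.2367) = 1.310

1.31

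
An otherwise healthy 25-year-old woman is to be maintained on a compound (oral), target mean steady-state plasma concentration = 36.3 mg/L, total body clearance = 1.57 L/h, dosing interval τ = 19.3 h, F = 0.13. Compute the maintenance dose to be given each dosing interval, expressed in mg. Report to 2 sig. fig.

8500 mg

At steady state, F × (Dose/τ) = Css × CL.
Dose = Css × CL × τ / F = 36.3 × 1.570 × 19.3 / 0.13 = 8461 mg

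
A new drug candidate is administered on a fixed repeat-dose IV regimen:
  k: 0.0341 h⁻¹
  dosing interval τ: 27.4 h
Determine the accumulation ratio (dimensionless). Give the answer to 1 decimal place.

e^(−kτ) = e^(−0.03410 × 27.4) = 0.3928
Accumulation ratio R = 1 / (1 − e^(−kτ)) = 1 / (1 − 0.3928) = 1.647

1.6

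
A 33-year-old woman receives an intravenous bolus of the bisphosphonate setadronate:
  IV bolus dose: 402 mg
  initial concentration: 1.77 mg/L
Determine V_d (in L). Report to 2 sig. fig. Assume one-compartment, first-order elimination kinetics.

230 L

Vd = Dose / C₀ = 402.0 / 1.77 = 227.1 L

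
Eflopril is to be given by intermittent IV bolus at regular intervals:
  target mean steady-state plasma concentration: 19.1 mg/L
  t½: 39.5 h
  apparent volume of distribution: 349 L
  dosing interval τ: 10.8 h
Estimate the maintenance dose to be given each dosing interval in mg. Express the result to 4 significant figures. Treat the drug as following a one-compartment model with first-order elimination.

k = ln2 / t½ = 0.693147 / 39.5 = 0.01755 h⁻¹
CL = k × Vd = 0.01755 × 349 = 6.125 L/h
At steady state, Dose/τ = Css × CL.
Dose = Css × CL × τ = 19.1 × 6.125 × 10.8 = 1263 mg

1263 mg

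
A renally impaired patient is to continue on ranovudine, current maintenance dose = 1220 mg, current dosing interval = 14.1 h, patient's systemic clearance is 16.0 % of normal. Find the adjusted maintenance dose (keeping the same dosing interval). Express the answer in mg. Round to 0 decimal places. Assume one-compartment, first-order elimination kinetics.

To keep the same average steady-state level, dosing rate must scale with clearance.
CL ratio = 16.0 / 100 = 0.1600
New dose (same interval) = 1220 × 0.1600 = 195.2 mg

195 mg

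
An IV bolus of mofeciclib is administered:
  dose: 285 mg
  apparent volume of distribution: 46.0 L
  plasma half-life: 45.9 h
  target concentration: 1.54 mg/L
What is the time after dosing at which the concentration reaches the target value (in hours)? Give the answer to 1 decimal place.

C₀ = Dose / Vd = 285.0 / 46.0 = 6.196 mg/L
k = ln2 / t½ = 0.693147 / 45.9 = 0.01510 h⁻¹
t = ln(C₀ / C) / k = ln(6.196 / 1.54) / 0.01510
  = ln(4.023) / 0.01510 = 1.392 / 0.01510 = 92.19 h

92.2 h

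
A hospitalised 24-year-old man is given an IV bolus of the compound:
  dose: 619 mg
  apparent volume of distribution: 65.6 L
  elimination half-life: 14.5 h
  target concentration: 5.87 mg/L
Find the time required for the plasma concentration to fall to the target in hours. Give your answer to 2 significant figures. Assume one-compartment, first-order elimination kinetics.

9.9 h

C₀ = Dose / Vd = 619.0 / 65.6 = 9.436 mg/L
k = ln2 / t½ = 0.693147 / 14.5 = 0.04780 h⁻¹
t = ln(C₀ / C) / k = ln(9.436 / 5.87) / 0.04780
  = ln(1.607) / 0.04780 = 0.4744 / 0.04780 = 9.925 h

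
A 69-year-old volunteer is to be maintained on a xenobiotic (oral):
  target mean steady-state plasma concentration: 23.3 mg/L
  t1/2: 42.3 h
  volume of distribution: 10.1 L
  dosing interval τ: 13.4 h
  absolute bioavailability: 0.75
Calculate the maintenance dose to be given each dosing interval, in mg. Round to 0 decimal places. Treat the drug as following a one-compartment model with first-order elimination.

69 mg

k = ln2 / t½ = 0.693147 / 42.3 = 0.01639 h⁻¹
CL = k × Vd = 0.01639 × 10.1 = 0.1655 L/h
At steady state, F × (Dose/τ) = Css × CL.
Dose = Css × CL × τ / F = 23.3 × 0.1655 × 13.4 / 0.75 = 68.90 mg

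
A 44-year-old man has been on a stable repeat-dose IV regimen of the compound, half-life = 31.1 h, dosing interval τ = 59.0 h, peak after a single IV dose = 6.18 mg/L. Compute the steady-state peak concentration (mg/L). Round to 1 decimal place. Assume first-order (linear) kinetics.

k = ln2 / t½ = 0.693147 / 31.1 = 0.02229 h⁻¹
e^(−kτ) = e^(−0.02229 × 59.0) = 0.2684
Accumulation ratio R = 1 / (1 − e^(−kτ)) = 1 / (1 − 0.2684) = 1.367
Steady-state peak = C₀ × R = 6.18 × 1.367 = 8.448 mg/L

8.4 mg/L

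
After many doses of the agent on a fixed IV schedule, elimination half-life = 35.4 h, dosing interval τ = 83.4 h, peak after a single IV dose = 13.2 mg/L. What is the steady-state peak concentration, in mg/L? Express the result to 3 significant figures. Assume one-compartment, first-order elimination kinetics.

16.4 mg/L

k = ln2 / t½ = 0.693147 / 35.4 = 0.01958 h⁻¹
e^(−kτ) = e^(−0.01958 × 83.4) = 0.1953
Accumulation ratio R = 1 / (1 − e^(−kτ)) = 1 / (1 − 0.1953) = 1.243
Steady-state peak = C₀ × R = 13.2 × 1.243 = 16.41 mg/L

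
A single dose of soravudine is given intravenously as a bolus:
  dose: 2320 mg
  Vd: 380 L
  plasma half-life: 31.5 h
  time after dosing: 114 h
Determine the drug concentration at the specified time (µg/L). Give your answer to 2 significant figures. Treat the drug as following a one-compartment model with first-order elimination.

500 µg/L

C₀ = Dose / Vd = 2320 / 380 = 6.105 mg/L
k = ln2 / t½ = 0.693147 / 31.5 = 0.02200 h⁻¹
C = C₀ · e^(−k·t) = 6.105 × e^(−0.02200 × 114)
  = 6.105 × 0.08143 = 0.4971 mg/L
Convert: 0.4971 mg/L × 1000 = 497.1 µg/L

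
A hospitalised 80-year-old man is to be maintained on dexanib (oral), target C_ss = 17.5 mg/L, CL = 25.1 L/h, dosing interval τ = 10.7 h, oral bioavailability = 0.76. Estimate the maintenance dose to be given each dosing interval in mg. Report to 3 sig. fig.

At steady state, F × (Dose/τ) = Css × CL.
Dose = Css × CL × τ / F = 17.5 × 25.10 × 10.7 / 0.76 = 6184 mg

6180 mg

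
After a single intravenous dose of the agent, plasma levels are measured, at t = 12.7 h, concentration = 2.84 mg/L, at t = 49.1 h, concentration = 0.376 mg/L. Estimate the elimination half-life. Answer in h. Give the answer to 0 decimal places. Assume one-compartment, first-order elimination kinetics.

12 h

k = ln(C₁/C₂) / (t₂ − t₁) = ln(2.84/0.376) / (49.1 − 12.7)
  = 2.022 / 36.40 = 0.05555 h⁻¹
t½ = ln2 / k = 0.693147 / 0.05555 = 12.48 h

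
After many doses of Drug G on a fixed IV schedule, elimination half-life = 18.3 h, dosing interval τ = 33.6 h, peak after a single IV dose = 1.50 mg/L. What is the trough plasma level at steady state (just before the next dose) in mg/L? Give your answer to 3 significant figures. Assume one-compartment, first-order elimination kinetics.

k = ln2 / t½ = 0.693147 / 18.3 = 0.03788 h⁻¹
e^(−kτ) = e^(−0.03788 × 33.6) = 0.2801
Accumulation ratio R = 1 / (1 − e^(−kτ)) = 1 / (1 − 0.2801) = 1.389
Steady-state trough = C₀ × R × e^(−kτ) = 1.50 × 1.389 × 0.2801 = 0.5836 mg/L

0.584 mg/L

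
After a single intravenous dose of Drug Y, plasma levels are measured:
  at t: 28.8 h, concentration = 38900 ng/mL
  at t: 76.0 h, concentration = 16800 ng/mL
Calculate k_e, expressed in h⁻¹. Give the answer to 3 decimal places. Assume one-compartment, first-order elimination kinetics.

k = ln(C₁/C₂) / (t₂ − t₁) = ln(38900/16800) / (76.0 − 28.8)
  = 0.8396 / 47.20 = 0.01779 h⁻¹

0.018 h⁻¹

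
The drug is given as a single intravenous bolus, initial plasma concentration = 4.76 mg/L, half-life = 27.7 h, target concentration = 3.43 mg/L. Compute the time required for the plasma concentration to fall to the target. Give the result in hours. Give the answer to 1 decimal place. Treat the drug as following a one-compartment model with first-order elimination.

k = ln2 / t½ = 0.693147 / 27.7 = 0.02502 h⁻¹
t = ln(C₀ / C) / k = ln(4.760 / 3.43) / 0.02502
  = ln(1.388) / 0.02502 = 0.3279 / 0.02502 = 13.11 h

13.1 h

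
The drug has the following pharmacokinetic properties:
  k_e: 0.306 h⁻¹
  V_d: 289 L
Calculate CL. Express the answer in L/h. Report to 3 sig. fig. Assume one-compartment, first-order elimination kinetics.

88.4 L/h

CL = k × Vd = 0.306 × 289 = 88.43 L/h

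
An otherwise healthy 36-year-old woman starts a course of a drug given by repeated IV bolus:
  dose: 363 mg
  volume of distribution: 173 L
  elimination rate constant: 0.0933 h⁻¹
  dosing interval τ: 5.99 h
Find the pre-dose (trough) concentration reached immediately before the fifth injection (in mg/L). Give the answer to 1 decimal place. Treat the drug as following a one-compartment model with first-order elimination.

2.5 mg/L

C₀ per dose = Dose / Vd = 363 / 173 = 2.098 mg/L
Fraction remaining after one interval: r = e^(−kτ) = e^(−0.09330 × 5.99) = 0.5719
Before dose 5, 4 doses have been given (aged 1τ, 2τ, 3τ, 4τ).
C_trough = C₀ × (r + r² + … + r^4) = C₀ × r(1−r^4)/(1−r)
        = 2.098 × 0.5719 × (1 − 0.1070) / (1 − 0.5719) = 2.503 mg/L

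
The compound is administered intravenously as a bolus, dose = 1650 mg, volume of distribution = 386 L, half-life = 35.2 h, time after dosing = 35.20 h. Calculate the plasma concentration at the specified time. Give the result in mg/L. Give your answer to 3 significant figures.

2.14 mg/L

C₀ = Dose / Vd = 1650 / 386 = 4.275 mg/L
k = ln2 / t½ = 0.693147 / 35.2 = 0.01969 h⁻¹
t / t½ = 35.20 / 35.2 = 1 half-lives
C = C₀ × (1/2)^1 = 4.275 × 0.5000 = 2.138 mg/L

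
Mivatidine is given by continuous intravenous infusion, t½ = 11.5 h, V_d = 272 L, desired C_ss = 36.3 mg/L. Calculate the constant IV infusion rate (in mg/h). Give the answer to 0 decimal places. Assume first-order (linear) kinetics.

k = ln2 / t½ = 0.693147 / 11.5 = 0.06027 h⁻¹
CL = k × Vd = 0.06027 × 272 = 16.39 L/h
At steady state, infusion rate R₀ = Css × CL = 36.3 × 16.39 = 595.0 mg/h

595 mg/h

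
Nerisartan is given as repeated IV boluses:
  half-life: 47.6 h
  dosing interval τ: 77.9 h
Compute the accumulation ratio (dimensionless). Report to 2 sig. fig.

k = ln2 / t½ = 0.693147 / 47.6 = 0.01456 h⁻¹
e^(−kτ) = e^(−0.01456 × 77.9) = 0.3217
Accumulation ratio R = 1 / (1 − e^(−kτ)) = 1 / (1 − 0.3217) = 1.474

1.5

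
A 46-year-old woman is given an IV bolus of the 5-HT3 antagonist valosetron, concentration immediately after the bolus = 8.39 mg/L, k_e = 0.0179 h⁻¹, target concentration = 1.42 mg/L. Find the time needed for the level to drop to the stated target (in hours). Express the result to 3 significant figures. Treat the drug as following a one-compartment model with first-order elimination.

t = ln(C₀ / C) / k = ln(8.390 / 1.42) / 0.01790
  = ln(5.908) / 0.01790 = 1.776 / 0.01790 = 99.22 h

99.2 h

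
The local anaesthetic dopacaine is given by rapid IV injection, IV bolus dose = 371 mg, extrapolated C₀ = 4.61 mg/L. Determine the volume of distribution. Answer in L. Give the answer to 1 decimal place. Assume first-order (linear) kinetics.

Vd = Dose / C₀ = 371.0 / 4.61 = 80.48 L

80.5 L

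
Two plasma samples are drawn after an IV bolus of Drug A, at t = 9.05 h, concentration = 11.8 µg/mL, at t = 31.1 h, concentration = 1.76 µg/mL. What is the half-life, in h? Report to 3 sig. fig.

8.03 h

k = ln(C₁/C₂) / (t₂ − t₁) = ln(11.8/1.76) / (31.1 − 9.05)
  = 1.903 / 22.05 = 0.08630 h⁻¹
t½ = ln2 / k = 0.693147 / 0.08630 = 8.032 h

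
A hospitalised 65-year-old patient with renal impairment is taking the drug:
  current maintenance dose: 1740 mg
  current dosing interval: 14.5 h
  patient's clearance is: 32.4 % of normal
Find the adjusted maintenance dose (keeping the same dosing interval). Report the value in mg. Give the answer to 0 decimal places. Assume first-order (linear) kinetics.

564 mg

To keep the same average steady-state level, dosing rate must scale with clearance.
CL ratio = 32.4 / 100 = 0.3240
New dose (same interval) = 1740 × 0.3240 = 563.8 mg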